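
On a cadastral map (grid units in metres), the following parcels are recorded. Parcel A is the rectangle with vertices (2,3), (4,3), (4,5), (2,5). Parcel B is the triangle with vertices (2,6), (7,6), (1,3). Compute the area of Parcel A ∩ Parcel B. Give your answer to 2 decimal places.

2.00

The intersection is the polygon with vertices (2,5), (4,5), (4,4.5), (2,3.5).
By the shoelace formula its area is 2.00.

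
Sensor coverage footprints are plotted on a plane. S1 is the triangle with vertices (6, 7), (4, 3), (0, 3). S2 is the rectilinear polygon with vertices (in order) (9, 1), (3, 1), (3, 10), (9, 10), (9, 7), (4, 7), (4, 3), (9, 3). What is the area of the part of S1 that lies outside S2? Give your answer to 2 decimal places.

5.67

|S1| = 8, |S1∩S2| = 2.3333.
|S1 ∖ S2| = |S1| − |S1∩S2| = 8 − 2.3333 = 5.67.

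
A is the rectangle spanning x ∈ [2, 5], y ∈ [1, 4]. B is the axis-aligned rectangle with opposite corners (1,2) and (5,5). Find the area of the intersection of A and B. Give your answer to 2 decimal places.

6.00

|A∩B|: x∈[2,5], y∈[2,4] → 3·2 = 6.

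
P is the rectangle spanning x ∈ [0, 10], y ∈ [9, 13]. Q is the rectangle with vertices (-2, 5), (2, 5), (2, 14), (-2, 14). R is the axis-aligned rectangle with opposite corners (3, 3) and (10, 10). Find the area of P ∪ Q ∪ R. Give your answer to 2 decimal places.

110.00

By inclusion–exclusion:
Individual areas: |P| = 40, |Q| = 36, |R| = 49.
|P∩Q|: x∈[0,2], y∈[9,13] → 2·4 = 8.
|P∩R|: x∈[3,10], y∈[9,10] → 7·1 = 7.
|Q∩R| = 0 (no overlap).
|P∩Q∩R| = 0.
|P ∪ Q ∪ R| = 125 − 15 + 0 = 110.00.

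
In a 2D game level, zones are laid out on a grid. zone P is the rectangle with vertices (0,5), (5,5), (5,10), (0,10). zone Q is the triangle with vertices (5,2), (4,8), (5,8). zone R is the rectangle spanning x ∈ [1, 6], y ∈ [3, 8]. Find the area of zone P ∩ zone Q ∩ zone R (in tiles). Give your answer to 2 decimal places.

2.25

The intersection is the polygon with vertices (4.5,5), (4,8), (5,8), (5,5).
By the shoelace formula its area is 2.25.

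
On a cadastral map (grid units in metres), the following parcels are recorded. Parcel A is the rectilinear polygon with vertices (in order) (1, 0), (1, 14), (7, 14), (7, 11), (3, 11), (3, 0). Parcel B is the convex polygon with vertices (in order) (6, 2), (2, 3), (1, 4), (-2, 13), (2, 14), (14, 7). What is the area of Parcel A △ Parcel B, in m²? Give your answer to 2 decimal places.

|Parcel A| = 40, |Parcel B| = 105, |Parcel A∩Parcel B| = 26.2083.
|Parcel A △ Parcel B| = |Parcel A| + |Parcel B| − 2·|Parcel A∩Parcel B| = 40 + 105 − 52.4167 = 92.58.

92.58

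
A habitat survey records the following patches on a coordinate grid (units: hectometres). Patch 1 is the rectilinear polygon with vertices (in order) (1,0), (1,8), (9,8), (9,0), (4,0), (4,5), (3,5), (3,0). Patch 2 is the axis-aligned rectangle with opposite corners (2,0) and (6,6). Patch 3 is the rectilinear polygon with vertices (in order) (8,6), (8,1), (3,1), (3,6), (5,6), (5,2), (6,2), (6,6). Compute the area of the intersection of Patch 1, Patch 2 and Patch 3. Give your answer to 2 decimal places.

7.00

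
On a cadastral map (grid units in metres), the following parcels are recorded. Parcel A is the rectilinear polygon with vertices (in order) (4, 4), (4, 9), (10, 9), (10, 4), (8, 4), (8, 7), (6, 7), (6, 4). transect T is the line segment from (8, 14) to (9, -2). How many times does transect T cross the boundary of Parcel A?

The segment meets the boundary at (8.625,4), (8.312,9).

2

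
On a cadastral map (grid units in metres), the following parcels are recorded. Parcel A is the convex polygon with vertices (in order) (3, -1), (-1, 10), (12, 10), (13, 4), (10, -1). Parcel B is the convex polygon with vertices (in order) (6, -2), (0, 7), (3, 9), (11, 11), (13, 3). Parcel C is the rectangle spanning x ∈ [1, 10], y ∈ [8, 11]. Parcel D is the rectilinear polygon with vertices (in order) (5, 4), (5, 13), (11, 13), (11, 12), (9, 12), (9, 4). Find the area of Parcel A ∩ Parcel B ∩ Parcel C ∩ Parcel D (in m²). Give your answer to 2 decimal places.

The intersection is the polygon with vertices (7,10), (9,10), (9,8), (5,8), (5,9.5).
By the shoelace formula its area is 7.50.

7.50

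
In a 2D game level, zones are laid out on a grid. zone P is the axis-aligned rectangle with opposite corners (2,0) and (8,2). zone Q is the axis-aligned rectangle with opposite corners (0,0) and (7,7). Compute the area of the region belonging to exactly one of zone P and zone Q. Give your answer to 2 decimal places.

|zone P∩zone Q|: x∈[2,7], y∈[0,2] → 5·2 = 10.
|zone P △ zone Q| = |zone P| + |zone Q| − 2·|zone P∩zone Q| = 12 + 49 − 20 = 41.00.

41.00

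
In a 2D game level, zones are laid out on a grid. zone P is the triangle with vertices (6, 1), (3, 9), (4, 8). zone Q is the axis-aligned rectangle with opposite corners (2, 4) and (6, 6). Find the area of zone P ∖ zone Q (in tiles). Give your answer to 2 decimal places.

|zone P| = 2.5, |zone P∩zone Q| = 0.7143.
|zone P ∖ zone Q| = |zone P| − |zone P∩zone Q| = 2.5 − 0.7143 = 1.79.

1.79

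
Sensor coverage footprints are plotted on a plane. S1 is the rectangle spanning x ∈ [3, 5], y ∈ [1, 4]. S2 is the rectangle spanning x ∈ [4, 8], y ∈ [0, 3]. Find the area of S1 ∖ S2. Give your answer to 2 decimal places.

4.00

|S1∩S2|: x∈[4,5], y∈[1,3] → 1·2 = 2.
|S1| = 6.
|S1 ∖ S2| = |S1| − |S1∩S2| = 6 − 2 = 4.00.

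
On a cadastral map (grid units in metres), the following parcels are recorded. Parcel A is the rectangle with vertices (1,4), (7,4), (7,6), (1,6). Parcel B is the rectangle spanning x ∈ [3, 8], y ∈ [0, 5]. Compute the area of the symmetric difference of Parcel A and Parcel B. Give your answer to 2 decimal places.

29.00

|Parcel A∩Parcel B|: x∈[3,7], y∈[4,5] → 4·1 = 4.
|Parcel A △ Parcel B| = |Parcel A| + |Parcel B| − 2·|Parcel A∩Parcel B| = 12 + 25 − 8 = 29.00.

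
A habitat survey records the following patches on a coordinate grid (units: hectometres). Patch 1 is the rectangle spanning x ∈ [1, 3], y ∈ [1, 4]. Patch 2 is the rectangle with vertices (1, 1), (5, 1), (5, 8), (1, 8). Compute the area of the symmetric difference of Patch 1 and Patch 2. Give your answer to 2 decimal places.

|Patch 1∩Patch 2|: x∈[1,3], y∈[1,4] → 2·3 = 6.
|Patch 1 △ Patch 2| = |Patch 1| + |Patch 2| − 2·|Patch 1∩Patch 2| = 6 + 28 − 12 = 22.00.

22.00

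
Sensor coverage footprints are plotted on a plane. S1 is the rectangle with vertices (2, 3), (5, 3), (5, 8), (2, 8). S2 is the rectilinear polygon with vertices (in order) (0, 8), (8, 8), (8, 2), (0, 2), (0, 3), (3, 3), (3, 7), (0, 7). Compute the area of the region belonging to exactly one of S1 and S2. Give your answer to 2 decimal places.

|S1| = 15, |S2| = 36, |S1∩S2| = 11.
|S1 △ S2| = |S1| + |S2| − 2·|S1∩S2| = 15 + 36 − 22 = 29.00.

29.00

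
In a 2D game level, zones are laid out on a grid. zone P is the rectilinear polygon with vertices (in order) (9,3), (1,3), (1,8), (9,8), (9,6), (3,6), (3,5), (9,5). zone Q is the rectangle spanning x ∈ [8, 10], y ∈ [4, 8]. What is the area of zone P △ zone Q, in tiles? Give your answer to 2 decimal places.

|zone P| = 34, |zone Q| = 8, |zone P∩zone Q| = 3.
|zone P △ zone Q| = |zone P| + |zone Q| − 2·|zone P∩zone Q| = 34 + 8 − 6 = 36.00.

36.00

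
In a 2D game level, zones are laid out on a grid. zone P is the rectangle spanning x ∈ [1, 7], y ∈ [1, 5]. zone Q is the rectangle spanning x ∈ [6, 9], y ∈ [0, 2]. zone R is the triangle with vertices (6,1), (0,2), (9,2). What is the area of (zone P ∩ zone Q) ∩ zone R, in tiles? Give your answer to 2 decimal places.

The region (zone P ∩ zone Q) ∩ zone R is the polygon with vertices (6,2), (7,2), (7,1.333), (6,1).
By the shoelace formula its area is 0.83.

0.83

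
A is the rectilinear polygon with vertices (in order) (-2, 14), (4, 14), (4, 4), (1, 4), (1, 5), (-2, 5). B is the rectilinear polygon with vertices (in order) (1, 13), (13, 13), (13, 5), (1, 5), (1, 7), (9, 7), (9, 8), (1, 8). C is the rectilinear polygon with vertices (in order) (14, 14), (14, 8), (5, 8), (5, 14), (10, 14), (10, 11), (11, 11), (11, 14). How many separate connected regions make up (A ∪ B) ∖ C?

2

(A ∪ B) ∖ C splits into 2 disjoint pieces (area 84, area 2).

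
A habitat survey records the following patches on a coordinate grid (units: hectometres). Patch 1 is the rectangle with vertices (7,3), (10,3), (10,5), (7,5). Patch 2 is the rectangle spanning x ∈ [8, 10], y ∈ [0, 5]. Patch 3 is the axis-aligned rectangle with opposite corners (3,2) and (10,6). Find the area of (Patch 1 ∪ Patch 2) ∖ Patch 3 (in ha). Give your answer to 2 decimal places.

|Patch 1 ∪ Patch 2| = 12.
|(Patch 1 ∪ Patch 2) ∩ Patch 3| = 8.
|(Patch 1 ∪ Patch 2) ∖ Patch 3| = 12 − 8 = 4.00.

4.00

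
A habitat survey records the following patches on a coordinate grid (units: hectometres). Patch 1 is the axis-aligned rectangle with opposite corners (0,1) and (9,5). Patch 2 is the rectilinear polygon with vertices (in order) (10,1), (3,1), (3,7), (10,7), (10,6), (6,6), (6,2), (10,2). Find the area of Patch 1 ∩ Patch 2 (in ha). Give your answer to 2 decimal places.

15.00

The intersection is the polygon with vertices (9,1), (3,1), (3,5), (6,5), (6,2), (9,2).
By the shoelace formula its area is 15.00.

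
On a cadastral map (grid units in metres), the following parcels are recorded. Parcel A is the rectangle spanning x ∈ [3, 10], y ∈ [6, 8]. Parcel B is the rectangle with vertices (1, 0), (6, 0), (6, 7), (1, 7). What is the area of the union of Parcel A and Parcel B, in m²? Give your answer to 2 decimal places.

By inclusion–exclusion:
Individual areas: |Parcel A| = 14, |Parcel B| = 35.
|Parcel A∩Parcel B|: x∈[3,6], y∈[6,7] → 3·1 = 3.
|Parcel A ∪ Parcel B| = 49 − 3 = 46.00.

46.00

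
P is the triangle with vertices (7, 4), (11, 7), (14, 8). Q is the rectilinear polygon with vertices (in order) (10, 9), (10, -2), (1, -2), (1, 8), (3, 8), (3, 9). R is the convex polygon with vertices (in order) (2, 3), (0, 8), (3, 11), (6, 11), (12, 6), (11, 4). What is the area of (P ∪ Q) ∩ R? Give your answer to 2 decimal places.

46.85

|P ∪ Q| = 98.6964.
|(P ∪ Q) ∩ R| = 46.85.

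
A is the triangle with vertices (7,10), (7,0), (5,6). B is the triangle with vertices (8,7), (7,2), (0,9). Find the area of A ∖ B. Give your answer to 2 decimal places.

2.68

|A| = 10, |A∩B| = 7.3194.
|A ∖ B| = |A| − |A∩B| = 10 − 7.3194 = 2.68.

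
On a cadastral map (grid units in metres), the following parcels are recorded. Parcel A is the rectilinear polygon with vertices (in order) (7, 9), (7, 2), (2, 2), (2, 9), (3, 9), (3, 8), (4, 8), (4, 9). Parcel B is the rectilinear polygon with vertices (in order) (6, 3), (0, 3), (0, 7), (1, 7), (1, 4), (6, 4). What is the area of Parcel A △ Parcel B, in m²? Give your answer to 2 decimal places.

|Parcel A| = 34, |Parcel B| = 9, |Parcel A∩Parcel B| = 4.
|Parcel A △ Parcel B| = |Parcel A| + |Parcel B| − 2·|Parcel A∩Parcel B| = 34 + 9 − 8 = 35.00.

35.00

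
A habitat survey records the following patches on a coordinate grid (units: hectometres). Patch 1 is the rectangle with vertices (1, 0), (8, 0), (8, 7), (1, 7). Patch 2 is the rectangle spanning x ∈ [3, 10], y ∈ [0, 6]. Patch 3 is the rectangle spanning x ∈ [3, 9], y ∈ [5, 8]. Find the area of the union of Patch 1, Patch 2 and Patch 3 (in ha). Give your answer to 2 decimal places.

By inclusion–exclusion:
Individual areas: |Patch 1| = 49, |Patch 2| = 42, |Patch 3| = 18.
|Patch 1∩Patch 2|: x∈[3,8], y∈[0,6] → 5·6 = 30.
|Patch 1∩Patch 3|: x∈[3,8], y∈[5,7] → 5·2 = 10.
|Patch 2∩Patch 3|: x∈[3,9], y∈[5,6] → 6·1 = 6.
|Patch 1∩Patch 2∩Patch 3| = 5.
|Patch 1 ∪ Patch 2 ∪ Patch 3| = 109 − 46 + 5 = 68.00.

68.00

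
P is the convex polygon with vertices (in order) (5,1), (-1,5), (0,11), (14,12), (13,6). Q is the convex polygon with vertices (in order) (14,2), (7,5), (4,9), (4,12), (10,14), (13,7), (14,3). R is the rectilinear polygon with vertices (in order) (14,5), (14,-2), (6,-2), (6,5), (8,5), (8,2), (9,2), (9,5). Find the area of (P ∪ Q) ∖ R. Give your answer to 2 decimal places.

118.04

|P ∪ Q| = 132.8753.
|(P ∪ Q) ∩ R| = 14.839.
|(P ∪ Q) ∖ R| = 132.8753 − 14.839 = 118.04.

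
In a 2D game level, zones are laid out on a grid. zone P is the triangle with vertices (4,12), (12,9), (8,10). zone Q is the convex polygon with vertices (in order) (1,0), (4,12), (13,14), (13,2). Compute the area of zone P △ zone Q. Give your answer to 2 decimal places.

|zone P| = 2, |zone Q| = 123, |zone P∩zone Q| = 2.
|zone P △ zone Q| = |zone P| + |zone Q| − 2·|zone P∩zone Q| = 2 + 123 − 4 = 121.00.

121.00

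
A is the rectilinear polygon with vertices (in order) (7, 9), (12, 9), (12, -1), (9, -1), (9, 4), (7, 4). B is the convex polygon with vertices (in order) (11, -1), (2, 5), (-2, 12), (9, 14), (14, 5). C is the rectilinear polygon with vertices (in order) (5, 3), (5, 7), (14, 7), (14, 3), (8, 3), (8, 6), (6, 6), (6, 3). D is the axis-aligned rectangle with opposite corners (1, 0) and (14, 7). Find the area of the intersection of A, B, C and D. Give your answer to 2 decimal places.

16.00

The intersection is the polygon with vertices (9,3), (9,4), (8,4), (8,6), (7,6), (7,7), (12,7), (12,3).
By the shoelace formula its area is 16.00.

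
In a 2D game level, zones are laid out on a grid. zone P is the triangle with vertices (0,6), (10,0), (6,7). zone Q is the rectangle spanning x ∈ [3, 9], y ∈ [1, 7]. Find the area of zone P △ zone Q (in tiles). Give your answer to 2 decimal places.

|zone P| = 23, |zone Q| = 36, |zone P∩zone Q| = 18.8417.
|zone P △ zone Q| = |zone P| + |zone Q| − 2·|zone P∩zone Q| = 23 + 36 − 37.6833 = 21.32.

21.32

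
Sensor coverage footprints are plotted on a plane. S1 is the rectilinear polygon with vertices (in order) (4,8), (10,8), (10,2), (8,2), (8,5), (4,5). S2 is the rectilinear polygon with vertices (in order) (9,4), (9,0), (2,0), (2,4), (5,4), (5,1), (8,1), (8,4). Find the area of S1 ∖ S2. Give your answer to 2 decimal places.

22.00

|S1| = 24, |S1∩S2| = 2.
|S1 ∖ S2| = |S1| − |S1∩S2| = 24 − 2 = 22.00.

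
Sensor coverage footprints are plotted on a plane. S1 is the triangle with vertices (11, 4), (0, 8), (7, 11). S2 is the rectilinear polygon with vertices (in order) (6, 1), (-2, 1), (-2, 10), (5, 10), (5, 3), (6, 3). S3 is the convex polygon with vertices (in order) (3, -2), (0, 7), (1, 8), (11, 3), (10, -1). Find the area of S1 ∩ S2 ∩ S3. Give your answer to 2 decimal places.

The intersection is the polygon with vertices (0.733,7.733), (1,8), (3.667,6.667).
By the shoelace formula its area is 0.53.

0.53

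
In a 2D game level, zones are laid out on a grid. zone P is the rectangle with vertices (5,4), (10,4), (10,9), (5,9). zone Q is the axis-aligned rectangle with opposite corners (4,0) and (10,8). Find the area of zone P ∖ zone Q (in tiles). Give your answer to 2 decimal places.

|zone P∩zone Q|: x∈[5,10], y∈[4,8] → 5·4 = 20.
|zone P| = 25.
|zone P ∖ zone Q| = |zone P| − |zone P∩zone Q| = 25 − 20 = 5.00.

5.00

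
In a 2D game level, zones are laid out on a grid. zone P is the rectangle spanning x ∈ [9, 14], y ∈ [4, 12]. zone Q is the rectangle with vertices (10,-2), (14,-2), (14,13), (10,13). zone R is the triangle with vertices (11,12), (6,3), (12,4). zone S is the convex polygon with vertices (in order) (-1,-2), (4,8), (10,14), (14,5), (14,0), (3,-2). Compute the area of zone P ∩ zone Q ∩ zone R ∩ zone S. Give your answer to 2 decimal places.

The intersection is the polygon with vertices (10,10.2), (10.938,11.889), (11.043,11.652), (12,4), (10,4).
By the shoelace formula its area is 11.09.

11.09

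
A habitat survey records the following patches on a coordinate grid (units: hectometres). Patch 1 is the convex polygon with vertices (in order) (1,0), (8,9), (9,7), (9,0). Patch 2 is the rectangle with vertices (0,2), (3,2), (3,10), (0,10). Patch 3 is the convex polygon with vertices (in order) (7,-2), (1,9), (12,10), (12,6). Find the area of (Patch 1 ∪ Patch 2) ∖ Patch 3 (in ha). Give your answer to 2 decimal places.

29.58

|Patch 1 ∪ Patch 2| = 63.373.
|(Patch 1 ∪ Patch 2) ∩ Patch 3| = 33.7923.
|(Patch 1 ∪ Patch 2) ∖ Patch 3| = 63.373 − 33.7923 = 29.58.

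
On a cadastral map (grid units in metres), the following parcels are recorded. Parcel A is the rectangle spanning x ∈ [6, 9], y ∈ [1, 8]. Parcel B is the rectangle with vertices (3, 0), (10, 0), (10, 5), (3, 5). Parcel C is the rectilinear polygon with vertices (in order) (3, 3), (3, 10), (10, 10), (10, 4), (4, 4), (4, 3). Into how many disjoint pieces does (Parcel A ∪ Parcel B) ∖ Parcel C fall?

(Parcel A ∪ Parcel B) ∖ Parcel C is a single connected region.

1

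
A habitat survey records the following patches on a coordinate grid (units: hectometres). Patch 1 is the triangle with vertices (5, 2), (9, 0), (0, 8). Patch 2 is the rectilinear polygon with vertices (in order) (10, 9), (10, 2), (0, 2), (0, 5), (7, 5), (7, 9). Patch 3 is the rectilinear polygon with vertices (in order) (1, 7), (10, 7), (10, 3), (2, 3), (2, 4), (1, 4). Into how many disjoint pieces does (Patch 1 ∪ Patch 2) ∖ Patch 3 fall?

(Patch 1 ∪ Patch 2) ∖ Patch 3 splits into 3 disjoint pieces (area 14.75, area 0.1625, area 6).

3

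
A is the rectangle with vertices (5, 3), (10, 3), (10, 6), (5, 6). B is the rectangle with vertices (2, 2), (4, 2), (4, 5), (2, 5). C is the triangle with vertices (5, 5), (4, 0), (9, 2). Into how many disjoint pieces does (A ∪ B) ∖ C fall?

(A ∪ B) ∖ C splits into 2 disjoint pieces (area 12.3333, area 6).

2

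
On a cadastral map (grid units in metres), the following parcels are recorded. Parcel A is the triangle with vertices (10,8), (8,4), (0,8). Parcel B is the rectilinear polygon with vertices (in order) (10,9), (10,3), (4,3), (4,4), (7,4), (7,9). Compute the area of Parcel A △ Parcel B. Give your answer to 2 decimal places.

|Parcel A| = 20, |Parcel B| = 21, |Parcel A∩Parcel B| = 7.75.
|Parcel A △ Parcel B| = |Parcel A| + |Parcel B| − 2·|Parcel A∩Parcel B| = 20 + 21 − 15.5 = 25.50.

25.50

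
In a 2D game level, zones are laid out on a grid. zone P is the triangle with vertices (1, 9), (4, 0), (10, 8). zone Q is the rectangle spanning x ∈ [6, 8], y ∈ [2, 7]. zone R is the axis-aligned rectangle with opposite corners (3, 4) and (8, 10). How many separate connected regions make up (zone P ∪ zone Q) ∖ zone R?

(zone P ∪ zone Q) ∖ zone R splits into 2 disjoint pieces (area 17.6111, area 2.8889).

2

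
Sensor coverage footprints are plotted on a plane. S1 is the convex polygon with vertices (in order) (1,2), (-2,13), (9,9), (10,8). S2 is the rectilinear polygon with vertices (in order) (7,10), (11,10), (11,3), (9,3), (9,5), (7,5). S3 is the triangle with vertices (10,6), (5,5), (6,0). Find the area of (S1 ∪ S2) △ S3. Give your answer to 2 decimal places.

88.85

|S1 ∪ S2| = 79.7727.
|(S1 ∪ S2) ∩ S3| = 1.9592.
|(S1 ∪ S2) △ S3| = 79.7727 + 13 − 3.9185 = 88.85.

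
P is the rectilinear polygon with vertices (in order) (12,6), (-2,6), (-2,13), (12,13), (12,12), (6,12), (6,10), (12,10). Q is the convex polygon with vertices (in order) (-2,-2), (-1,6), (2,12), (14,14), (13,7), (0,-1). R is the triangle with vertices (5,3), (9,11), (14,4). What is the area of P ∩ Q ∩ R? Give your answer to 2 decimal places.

14.22

The intersection is the polygon with vertices (9.714,10), (12,6.8), (12,6.385), (11.375,6), (6.5,6), (8.5,10).
By the shoelace formula its area is 14.22.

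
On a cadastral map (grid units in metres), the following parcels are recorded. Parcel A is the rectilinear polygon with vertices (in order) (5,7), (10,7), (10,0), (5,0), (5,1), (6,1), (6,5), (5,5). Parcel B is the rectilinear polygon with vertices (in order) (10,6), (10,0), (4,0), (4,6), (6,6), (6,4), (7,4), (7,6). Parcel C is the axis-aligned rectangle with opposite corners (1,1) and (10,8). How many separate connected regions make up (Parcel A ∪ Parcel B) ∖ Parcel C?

1

(Parcel A ∪ Parcel B) ∖ Parcel C is a single connected region.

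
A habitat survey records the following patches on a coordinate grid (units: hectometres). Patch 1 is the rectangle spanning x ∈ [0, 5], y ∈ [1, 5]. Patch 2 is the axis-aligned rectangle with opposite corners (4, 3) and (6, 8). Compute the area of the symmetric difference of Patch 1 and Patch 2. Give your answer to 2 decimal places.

|Patch 1∩Patch 2|: x∈[4,5], y∈[3,5] → 1·2 = 2.
|Patch 1 △ Patch 2| = |Patch 1| + |Patch 2| − 2·|Patch 1∩Patch 2| = 20 + 10 − 4 = 26.00.

26.00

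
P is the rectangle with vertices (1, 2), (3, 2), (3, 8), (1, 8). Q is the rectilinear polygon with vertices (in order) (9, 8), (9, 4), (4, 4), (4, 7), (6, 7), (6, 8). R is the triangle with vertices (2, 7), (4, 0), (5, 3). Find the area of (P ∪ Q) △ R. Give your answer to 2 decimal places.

|P ∪ Q| = 30.
|(P ∪ Q) ∩ R| = 1.125.
|(P ∪ Q) △ R| = 30 + 6.5 − 2.25 = 34.25.

34.25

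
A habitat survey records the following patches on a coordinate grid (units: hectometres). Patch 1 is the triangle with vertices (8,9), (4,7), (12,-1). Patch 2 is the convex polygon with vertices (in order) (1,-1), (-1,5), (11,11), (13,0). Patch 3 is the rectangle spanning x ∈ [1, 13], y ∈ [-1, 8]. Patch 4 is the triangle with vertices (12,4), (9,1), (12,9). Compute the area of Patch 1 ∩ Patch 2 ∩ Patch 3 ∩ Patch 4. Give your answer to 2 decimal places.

1.28

The intersection is the polygon with vertices (10.571,2.571), (9.5,1.5), (9.273,1.727), (10.065,3.839).
By the shoelace formula its area is 1.28.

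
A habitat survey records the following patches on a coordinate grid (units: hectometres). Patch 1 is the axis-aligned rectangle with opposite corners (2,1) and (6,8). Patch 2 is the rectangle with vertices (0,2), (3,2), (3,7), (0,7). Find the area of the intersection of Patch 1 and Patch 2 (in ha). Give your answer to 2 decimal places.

|Patch 1∩Patch 2|: x∈[2,3], y∈[2,7] → 1·5 = 5.

5.00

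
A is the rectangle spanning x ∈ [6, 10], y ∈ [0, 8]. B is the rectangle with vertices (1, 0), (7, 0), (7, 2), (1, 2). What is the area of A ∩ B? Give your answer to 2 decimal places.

|A∩B|: x∈[6,7], y∈[0,2] → 1·2 = 2.

2.00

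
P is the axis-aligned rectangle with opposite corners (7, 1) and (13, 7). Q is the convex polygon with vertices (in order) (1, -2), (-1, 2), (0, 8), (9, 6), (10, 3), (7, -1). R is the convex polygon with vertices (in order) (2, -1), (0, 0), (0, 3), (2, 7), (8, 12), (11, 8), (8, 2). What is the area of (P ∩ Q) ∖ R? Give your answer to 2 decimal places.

|P ∩ Q| = 12.4444.
|(P ∩ Q) ∩ R| = 8.0944.
|(P ∩ Q) ∖ R| = 12.4444 − 8.0944 = 4.35.

4.35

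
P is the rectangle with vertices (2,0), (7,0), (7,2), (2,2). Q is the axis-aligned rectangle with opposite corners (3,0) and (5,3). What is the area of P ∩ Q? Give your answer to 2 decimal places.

|P∩Q|: x∈[3,5], y∈[0,2] → 2·2 = 4.

4.00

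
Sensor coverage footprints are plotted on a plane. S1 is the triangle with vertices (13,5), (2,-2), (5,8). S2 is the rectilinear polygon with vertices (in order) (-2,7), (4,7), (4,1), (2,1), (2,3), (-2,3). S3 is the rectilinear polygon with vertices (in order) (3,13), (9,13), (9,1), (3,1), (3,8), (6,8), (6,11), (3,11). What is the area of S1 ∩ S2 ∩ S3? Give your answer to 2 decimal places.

2.00

The intersection is the polygon with vertices (4,1), (3,1), (3,1.333), (4,4.667).
By the shoelace formula its area is 2.00.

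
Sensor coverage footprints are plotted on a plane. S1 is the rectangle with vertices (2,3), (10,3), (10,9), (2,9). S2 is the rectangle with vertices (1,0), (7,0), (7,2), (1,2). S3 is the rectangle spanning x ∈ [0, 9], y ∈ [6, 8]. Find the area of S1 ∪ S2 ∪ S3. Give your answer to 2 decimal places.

64.00

By inclusion–exclusion:
Individual areas: |S1| = 48, |S2| = 12, |S3| = 18.
|S1∩S2| = 0 (no overlap).
|S1∩S3|: x∈[2,9], y∈[6,8] → 7·2 = 14.
|S2∩S3| = 0 (no overlap).
|S1∩S2∩S3| = 0.
|S1 ∪ S2 ∪ S3| = 78 − 14 + 0 = 64.00.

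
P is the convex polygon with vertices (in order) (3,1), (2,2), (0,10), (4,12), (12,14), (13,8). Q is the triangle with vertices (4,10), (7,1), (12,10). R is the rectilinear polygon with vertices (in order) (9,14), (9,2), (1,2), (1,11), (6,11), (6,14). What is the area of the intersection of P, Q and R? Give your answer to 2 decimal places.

23.44

The intersection is the polygon with vertices (4,10), (9,10), (9,5.2), (6.243,3.27).
By the shoelace formula its area is 23.44.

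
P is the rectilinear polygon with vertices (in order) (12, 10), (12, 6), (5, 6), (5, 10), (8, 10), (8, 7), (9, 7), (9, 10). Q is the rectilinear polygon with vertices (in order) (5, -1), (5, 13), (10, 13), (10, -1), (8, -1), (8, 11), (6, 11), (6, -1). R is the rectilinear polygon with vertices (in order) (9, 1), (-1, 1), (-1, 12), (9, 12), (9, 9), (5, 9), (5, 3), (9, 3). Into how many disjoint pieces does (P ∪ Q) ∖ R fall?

2

(P ∪ Q) ∖ R splits into 2 disjoint pieces (area 46, area 2).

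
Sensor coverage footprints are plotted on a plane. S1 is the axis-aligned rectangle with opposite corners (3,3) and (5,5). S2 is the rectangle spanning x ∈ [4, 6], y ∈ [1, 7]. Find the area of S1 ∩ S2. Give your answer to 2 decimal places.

2.00

|S1∩S2|: x∈[4,5], y∈[3,5] → 1·2 = 2.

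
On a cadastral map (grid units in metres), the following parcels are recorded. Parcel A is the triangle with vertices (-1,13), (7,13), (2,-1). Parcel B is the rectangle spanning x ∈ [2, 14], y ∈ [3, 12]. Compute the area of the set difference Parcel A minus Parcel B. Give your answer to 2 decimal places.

|Parcel A| = 56, |Parcel A∩Parcel B| = 27.3214.
|Parcel A ∖ Parcel B| = |Parcel A| − |Parcel A∩Parcel B| = 56 − 27.3214 = 28.68.

28.68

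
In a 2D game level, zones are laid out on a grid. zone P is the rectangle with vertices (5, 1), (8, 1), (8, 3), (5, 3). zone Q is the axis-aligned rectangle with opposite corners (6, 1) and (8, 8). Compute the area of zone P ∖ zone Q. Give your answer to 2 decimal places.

2.00

|zone P∩zone Q|: x∈[6,8], y∈[1,3] → 2·2 = 4.
|zone P| = 6.
|zone P ∖ zone Q| = |zone P| − |zone P∩zone Q| = 6 − 4 = 2.00.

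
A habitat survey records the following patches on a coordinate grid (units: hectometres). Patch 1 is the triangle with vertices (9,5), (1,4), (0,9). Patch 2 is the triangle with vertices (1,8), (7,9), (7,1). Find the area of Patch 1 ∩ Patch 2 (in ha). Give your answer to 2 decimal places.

The intersection is the polygon with vertices (4.097,4.387), (1,8), (1.909,8.152), (7,5.889), (7,4.75).
By the shoelace formula its area is 10.64.

10.64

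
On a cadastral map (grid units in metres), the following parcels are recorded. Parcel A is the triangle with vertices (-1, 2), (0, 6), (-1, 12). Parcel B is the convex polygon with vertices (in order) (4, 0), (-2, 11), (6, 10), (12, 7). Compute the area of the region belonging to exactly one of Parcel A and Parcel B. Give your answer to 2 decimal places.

|Parcel A| = 5, |Parcel B| = 74, |Parcel A∩Parcel B| = 0.8556.
|Parcel A △ Parcel B| = |Parcel A| + |Parcel B| − 2·|Parcel A∩Parcel B| = 5 + 74 − 1.7112 = 77.29.

77.29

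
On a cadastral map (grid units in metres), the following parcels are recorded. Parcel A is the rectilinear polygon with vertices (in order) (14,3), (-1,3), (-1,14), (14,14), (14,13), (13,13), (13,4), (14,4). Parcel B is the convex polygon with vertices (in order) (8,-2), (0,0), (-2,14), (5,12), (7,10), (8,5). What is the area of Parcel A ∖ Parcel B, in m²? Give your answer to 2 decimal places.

77.50

|Parcel A| = 156, |Parcel A∩Parcel B| = 78.5.
|Parcel A ∖ Parcel B| = |Parcel A| − |Parcel A∩Parcel B| = 156 − 78.5 = 77.50.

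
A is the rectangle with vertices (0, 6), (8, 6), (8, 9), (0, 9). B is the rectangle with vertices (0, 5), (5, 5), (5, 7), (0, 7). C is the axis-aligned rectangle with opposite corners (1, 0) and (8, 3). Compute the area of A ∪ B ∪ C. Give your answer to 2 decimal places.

By inclusion–exclusion:
Individual areas: |A| = 24, |B| = 10, |C| = 21.
|A∩B|: x∈[0,5], y∈[6,7] → 5·1 = 5.
|A∩C| = 0 (no overlap).
|B∩C| = 0 (no overlap).
|A∩B∩C| = 0.
|A ∪ B ∪ C| = 55 − 5 + 0 = 50.00.

50.00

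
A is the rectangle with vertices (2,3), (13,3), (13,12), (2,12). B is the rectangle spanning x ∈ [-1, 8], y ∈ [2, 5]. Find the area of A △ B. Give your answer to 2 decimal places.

102.00

|A∩B|: x∈[2,8], y∈[3,5] → 6·2 = 12.
|A △ B| = |A| + |B| − 2·|A∩B| = 99 + 27 − 24 = 102.00.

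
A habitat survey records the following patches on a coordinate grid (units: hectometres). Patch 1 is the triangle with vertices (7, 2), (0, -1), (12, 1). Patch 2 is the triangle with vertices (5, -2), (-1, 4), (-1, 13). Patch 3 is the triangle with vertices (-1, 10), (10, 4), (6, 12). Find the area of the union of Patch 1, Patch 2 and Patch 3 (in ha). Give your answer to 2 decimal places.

By inclusion–exclusion:
Individual areas: |Patch 1| = 11, |Patch 2| = 27, |Patch 3| = 32.
|Patch 1∩Patch 2| = 0.9605.
|Patch 1∩Patch 3| = 0.
|Patch 2∩Patch 3| = 0.6869.
|Patch 1∩Patch 2∩Patch 3| = 0.
|Patch 1 ∪ Patch 2 ∪ Patch 3| = 70 − 1.6474 + 0 = 68.35.

68.35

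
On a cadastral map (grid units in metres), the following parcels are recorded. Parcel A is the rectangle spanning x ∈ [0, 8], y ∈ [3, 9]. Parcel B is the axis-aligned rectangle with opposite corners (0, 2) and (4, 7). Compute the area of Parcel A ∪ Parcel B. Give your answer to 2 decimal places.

By inclusion–exclusion:
Individual areas: |Parcel A| = 48, |Parcel B| = 20.
|Parcel A∩Parcel B|: x∈[0,4], y∈[3,7] → 4·4 = 16.
|Parcel A ∪ Parcel B| = 68 − 16 = 52.00.

52.00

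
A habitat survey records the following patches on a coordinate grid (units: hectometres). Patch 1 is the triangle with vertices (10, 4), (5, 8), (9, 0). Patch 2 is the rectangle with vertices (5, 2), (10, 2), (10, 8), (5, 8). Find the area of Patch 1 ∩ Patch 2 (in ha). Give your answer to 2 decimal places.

The intersection is the polygon with vertices (10,4), (9.5,2), (8,2), (5,8).
By the shoelace formula its area is 10.50.

10.50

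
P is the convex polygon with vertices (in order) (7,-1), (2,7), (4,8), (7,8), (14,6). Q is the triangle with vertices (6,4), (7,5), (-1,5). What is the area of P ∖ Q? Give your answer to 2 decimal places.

52.92

|P| = 55.5, |P∩Q| = 2.5833.
|P ∖ Q| = |P| − |P∩Q| = 55.5 − 2.5833 = 52.92.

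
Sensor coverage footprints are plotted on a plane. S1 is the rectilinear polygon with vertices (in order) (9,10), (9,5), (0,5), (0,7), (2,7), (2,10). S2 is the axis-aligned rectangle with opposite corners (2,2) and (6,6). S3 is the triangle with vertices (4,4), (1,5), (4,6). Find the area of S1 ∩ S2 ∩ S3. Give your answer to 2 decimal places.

The intersection is the polygon with vertices (2,5.333), (4,6), (4,5), (2,5).
By the shoelace formula its area is 1.33.

1.33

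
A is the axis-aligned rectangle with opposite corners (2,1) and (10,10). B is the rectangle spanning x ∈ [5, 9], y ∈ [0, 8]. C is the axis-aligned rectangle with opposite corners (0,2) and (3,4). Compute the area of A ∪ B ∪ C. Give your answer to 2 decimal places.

80.00

By inclusion–exclusion:
Individual areas: |A| = 72, |B| = 32, |C| = 6.
|A∩B|: x∈[5,9], y∈[1,8] → 4·7 = 28.
|A∩C|: x∈[2,3], y∈[2,4] → 1·2 = 2.
|B∩C| = 0 (no overlap).
|A∩B∩C| = 0.
|A ∪ B ∪ C| = 110 − 30 + 0 = 80.00.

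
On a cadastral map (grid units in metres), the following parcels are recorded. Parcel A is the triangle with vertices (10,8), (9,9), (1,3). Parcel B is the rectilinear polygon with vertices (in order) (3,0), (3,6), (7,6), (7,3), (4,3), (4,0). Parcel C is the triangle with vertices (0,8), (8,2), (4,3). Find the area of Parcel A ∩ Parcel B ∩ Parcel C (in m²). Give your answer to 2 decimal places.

0.50

The intersection is the polygon with vertices (3.077,4.154), (3,4.25), (3,4.5), (3.833,5.125), (4.255,4.809).
By the shoelace formula its area is 0.50.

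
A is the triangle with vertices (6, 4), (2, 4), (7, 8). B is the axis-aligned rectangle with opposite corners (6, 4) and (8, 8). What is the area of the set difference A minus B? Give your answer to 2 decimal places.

6.40

|A| = 8, |A∩B| = 1.6.
|A ∖ B| = |A| − |A∩B| = 8 − 1.6 = 6.40.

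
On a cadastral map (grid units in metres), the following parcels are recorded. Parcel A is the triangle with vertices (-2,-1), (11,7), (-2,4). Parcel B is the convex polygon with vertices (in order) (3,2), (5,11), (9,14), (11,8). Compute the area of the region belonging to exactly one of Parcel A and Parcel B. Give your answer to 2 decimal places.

60.72

|Parcel A| = 32.5, |Parcel B| = 45, |Parcel A∩Parcel B| = 8.3922.
|Parcel A △ Parcel B| = |Parcel A| + |Parcel B| − 2·|Parcel A∩Parcel B| = 32.5 + 45 − 16.7844 = 60.72.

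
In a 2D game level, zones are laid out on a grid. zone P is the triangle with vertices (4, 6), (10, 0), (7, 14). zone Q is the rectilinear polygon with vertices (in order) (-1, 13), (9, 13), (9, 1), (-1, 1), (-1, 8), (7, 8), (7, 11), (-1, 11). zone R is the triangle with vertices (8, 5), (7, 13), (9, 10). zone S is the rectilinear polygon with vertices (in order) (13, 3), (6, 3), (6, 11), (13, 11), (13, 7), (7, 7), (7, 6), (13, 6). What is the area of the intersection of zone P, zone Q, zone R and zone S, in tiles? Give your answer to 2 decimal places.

2.44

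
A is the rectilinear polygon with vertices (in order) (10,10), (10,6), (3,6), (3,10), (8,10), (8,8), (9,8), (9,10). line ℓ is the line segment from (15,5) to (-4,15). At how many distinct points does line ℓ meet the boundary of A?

4

The segment meets the boundary at (5.5,10), (9,8.158), (8,8.684), (10,7.632).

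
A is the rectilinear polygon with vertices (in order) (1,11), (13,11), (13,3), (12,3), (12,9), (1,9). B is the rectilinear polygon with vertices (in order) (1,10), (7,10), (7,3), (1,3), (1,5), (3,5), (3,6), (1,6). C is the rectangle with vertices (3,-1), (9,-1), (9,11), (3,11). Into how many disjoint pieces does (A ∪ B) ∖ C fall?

3

(A ∪ B) ∖ C splits into 3 disjoint pieces (area 14, area 4, area 10).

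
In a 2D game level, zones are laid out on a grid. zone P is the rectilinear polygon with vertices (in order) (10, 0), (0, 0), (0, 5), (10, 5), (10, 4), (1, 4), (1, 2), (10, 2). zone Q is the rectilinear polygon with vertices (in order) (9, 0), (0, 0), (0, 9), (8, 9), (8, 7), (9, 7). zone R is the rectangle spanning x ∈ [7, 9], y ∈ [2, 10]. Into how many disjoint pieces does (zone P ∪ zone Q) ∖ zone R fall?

2

(zone P ∪ zone Q) ∖ zone R splits into 2 disjoint pieces (area 69, area 1).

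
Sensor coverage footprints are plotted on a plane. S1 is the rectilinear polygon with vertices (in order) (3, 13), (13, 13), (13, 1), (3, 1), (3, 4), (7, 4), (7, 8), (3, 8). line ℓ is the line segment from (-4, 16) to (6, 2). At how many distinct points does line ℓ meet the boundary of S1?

1

The segment meets the boundary at (4.571,4).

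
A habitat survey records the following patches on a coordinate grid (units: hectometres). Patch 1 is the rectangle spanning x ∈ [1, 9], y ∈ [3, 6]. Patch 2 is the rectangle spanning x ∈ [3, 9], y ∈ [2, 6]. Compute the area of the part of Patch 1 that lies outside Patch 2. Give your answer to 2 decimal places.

6.00

|Patch 1∩Patch 2|: x∈[3,9], y∈[3,6] → 6·3 = 18.
|Patch 1| = 24.
|Patch 1 ∖ Patch 2| = |Patch 1| − |Patch 1∩Patch 2| = 24 − 18 = 6.00.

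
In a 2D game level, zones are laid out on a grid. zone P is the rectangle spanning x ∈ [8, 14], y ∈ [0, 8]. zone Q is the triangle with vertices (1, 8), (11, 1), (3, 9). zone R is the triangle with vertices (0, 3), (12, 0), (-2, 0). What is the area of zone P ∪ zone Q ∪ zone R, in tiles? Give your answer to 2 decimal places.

77.65

By inclusion–exclusion:
Individual areas: |zone P| = 48, |zone Q| = 12, |zone R| = 21.
|zone P∩zone Q| = 1.35.
|zone P∩zone R| = 2.
|zone Q∩zone R| = 0.
|zone P∩zone Q∩zone R| = 0.
|zone P ∪ zone Q ∪ zone R| = 81 − 3.35 + 0 = 77.65.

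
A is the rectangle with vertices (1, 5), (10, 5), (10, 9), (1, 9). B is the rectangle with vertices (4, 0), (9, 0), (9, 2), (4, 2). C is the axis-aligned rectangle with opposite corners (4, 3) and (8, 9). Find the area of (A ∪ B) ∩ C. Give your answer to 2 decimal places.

16.00

The region (A ∪ B) ∩ C is the polygon with vertices (8,9), (8,5), (4,5), (4,9).
By the shoelace formula its area is 16.00.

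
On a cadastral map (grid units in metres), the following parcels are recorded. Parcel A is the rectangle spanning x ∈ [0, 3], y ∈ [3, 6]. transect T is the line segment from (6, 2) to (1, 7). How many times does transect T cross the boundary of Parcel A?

The segment meets the boundary at (2,6), (3,5).

2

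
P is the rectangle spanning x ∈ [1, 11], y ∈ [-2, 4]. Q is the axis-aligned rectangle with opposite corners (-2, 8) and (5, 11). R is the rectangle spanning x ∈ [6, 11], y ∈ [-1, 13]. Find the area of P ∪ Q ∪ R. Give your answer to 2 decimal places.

By inclusion–exclusion:
Individual areas: |P| = 60, |Q| = 21, |R| = 70.
|P∩Q| = 0 (no overlap).
|P∩R|: x∈[6,11], y∈[-1,4] → 5·5 = 25.
|Q∩R| = 0 (no overlap).
|P∩Q∩R| = 0.
|P ∪ Q ∪ R| = 151 − 25 + 0 = 126.00.

126.00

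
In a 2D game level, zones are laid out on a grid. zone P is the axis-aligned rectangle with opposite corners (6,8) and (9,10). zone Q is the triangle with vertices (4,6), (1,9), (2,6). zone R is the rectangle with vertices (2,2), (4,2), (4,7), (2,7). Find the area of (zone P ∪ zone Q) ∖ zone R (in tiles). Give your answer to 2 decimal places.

|zone P ∪ zone Q| = 9.
|(zone P ∪ zone Q) ∩ zone R| = 1.5.
|(zone P ∪ zone Q) ∖ zone R| = 9 − 1.5 = 7.50.

7.50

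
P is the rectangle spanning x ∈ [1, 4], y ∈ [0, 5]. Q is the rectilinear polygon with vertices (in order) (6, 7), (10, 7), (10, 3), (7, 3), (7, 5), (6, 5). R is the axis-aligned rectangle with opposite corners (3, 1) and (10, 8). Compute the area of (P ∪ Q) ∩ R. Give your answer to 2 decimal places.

18.00

|P ∪ Q| = 29.
|(P ∪ Q) ∩ R| = 18.00.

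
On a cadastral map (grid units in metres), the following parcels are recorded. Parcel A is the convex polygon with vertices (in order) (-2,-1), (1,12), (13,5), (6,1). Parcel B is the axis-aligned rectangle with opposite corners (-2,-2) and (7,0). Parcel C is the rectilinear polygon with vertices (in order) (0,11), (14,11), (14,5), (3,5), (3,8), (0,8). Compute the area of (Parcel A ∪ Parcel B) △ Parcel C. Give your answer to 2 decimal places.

114.87

|Parcel A ∪ Parcel B| = 113.6154.
|(Parcel A ∪ Parcel B) ∩ Parcel C| = 36.8736.
|(Parcel A ∪ Parcel B) △ Parcel C| = 113.6154 + 75 − 73.7473 = 114.87.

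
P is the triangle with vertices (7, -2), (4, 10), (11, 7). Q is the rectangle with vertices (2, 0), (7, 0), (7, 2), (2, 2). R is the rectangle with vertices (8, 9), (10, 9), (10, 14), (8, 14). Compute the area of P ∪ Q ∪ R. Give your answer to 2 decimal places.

By inclusion–exclusion:
Individual areas: |P| = 37.5, |Q| = 10, |R| = 10.
|P∩Q| = 1.5.
|P∩R| = 0.
|Q∩R| = 0 (no overlap).
|P∩Q∩R| = 0.
|P ∪ Q ∪ R| = 57.5 − 1.5 + 0 = 56.00.

56.00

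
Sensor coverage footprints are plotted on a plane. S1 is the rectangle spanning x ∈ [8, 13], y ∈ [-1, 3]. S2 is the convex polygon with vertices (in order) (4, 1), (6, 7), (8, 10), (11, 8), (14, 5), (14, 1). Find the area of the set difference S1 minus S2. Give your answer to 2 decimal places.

10.00

|S1| = 20, |S1∩S2| = 10.
|S1 ∖ S2| = |S1| − |S1∩S2| = 20 − 10 = 10.00.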